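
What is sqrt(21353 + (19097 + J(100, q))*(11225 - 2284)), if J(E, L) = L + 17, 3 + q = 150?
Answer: 3*sqrt(19137106) ≈ 13124.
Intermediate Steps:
q = 147 (q = -3 + 150 = 147)
J(E, L) = 17 + L
sqrt(21353 + (19097 + J(100, q))*(11225 - 2284)) = sqrt(21353 + (19097 + (17 + 147))*(11225 - 2284)) = sqrt(21353 + (19097 + 164)*8941) = sqrt(21353 + 19261*8941) = sqrt(21353 + 172212601) = sqrt(172233954) = 3*sqrt(19137106)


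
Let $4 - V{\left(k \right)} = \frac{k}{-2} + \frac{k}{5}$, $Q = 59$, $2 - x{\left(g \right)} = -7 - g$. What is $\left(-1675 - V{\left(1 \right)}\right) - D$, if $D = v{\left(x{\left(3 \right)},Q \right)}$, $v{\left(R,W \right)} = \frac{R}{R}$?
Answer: $- \frac{16803}{10} \approx -1680.3$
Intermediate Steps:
$x{\left(g \right)} = 9 + g$ ($x{\left(g \right)} = 2 - \left(-7 - g\right) = 2 + \left(7 + g\right) = 9 + g$)
$V{\left(k \right)} = 4 + \frac{3 k}{10}$ ($V{\left(k \right)} = 4 - \left(\frac{k}{-2} + \frac{k}{5}\right) = 4 - \left(k \left(- \frac{1}{2}\right) + k \frac{1}{5}\right) = 4 - \left(- \frac{k}{2} + \frac{k}{5}\right) = 4 - - \frac{3 k}{10} = 4 + \frac{3 k}{10}$)
$v{\left(R,W \right)} = 1$
$D = 1$
$\left(-1675 - V{\left(1 \right)}\right) - D = \left(-1675 - \left(4 + \frac{3}{10} \cdot 1\right)\right) - 1 = \left(-1675 - \left(4 + \frac{3}{10}\right)\right) - 1 = \left(-1675 - \frac{43}{10}\right) - 1 = - \frac{16793}{10} - 1 = - \frac{16803}{10}$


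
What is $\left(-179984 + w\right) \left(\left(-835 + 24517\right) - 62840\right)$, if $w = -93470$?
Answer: $10707911732$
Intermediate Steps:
$\left(-179984 + w\right) \left(\left(-835 + 24517\right) - 62840\right) = \left(-179984 - 93470\right) \left(\left(-835 + 24517\right) - 62840\right) = - 273454 \left(23682 - 62840\right) = \left(-273454\right) \left(-39158\right) = 10707911732$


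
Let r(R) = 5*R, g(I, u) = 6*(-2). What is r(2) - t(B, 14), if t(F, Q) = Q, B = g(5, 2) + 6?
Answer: -4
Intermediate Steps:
g(I, u) = -12
B = -6 (B = -12 + 6 = -6)
r(2) - t(B, 14) = 5*2 - 1*14 = 10 - 14 = -4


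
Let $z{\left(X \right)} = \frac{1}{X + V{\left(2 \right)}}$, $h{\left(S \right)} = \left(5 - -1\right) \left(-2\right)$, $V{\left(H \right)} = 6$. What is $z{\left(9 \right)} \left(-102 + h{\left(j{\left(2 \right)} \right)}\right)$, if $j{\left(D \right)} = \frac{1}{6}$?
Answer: $- \frac{38}{5} \approx -7.6$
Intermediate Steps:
$j{\left(D \right)} = \frac{1}{6}$
$h{\left(S \right)} = -12$ ($h{\left(S \right)} = \left(5 + \left(-4 + 5\right)\right) \left(-2\right) = \left(5 + 1\right) \left(-2\right) = 6 \left(-2\right) = -12$)
$z{\left(X \right)} = \frac{1}{6 + X}$ ($z{\left(X \right)} = \frac{1}{X + 6} = \frac{1}{6 + X}$)
$z{\left(9 \right)} \left(-102 + h{\left(j{\left(2 \right)} \right)}\right) = \frac{-102 - 12}{6 + 9} = \frac{1}{15} \left(-114\right) = - \frac{38}{5}$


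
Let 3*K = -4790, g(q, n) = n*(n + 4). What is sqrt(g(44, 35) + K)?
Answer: I*sqrt(2085)/3 ≈ 15.221*I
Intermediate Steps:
g(q, n) = n*(4 + n)
K = -4790/3 (K = (1/3)*(-4790) = -4790/3 ≈ -1596.7)
sqrt(g(44, 35) + K) = sqrt(35*(4 + 35) - 4790/3) = sqrt(35*39 - 4790/3) = sqrt(1365 - 4790/3) = sqrt(-695/3) = I*sqrt(2085)/3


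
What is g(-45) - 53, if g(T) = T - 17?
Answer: -115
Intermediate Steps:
g(T) = -17 + T
g(-45) - 53 = (-17 - 45) - 53 = -62 - 53 = -115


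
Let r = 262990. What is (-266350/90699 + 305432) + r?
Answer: 7365005804/12957 ≈ 5.6842e+5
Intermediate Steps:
(-266350/90699 + 305432) + r = (-266350/90699 + 305432) + 262990 = (-266350*1/90699 + 305432) + 262990 = (-38050/12957 + 305432) + 262990 = 3957444374/12957 + 262990 = 7365005804/12957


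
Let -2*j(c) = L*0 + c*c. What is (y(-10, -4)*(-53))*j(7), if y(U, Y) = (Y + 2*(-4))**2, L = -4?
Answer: 186984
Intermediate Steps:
y(U, Y) = (-8 + Y)**2 (y(U, Y) = (Y - 8)**2 = (-8 + Y)**2)
j(c) = -c**2/2 (j(c) = -(-4*0 + c*c)/2 = -(0 + c**2)/2 = -c**2/2)
(y(-10, -4)*(-53))*j(7) = ((-8 - 4)**2*(-53))*(-1/2*7**2) = ((-12)**2*(-53))*(-1/2*49) = (144*(-53))*(-49/2) = -7632*(-49/2) = 186984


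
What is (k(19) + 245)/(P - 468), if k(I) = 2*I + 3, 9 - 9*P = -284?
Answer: -2574/3919 ≈ -0.65680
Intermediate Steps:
P = 293/9 (P = 1 - ⅑*(-284) = 1 + 284/9 = 293/9 ≈ 32.556)
k(I) = 3 + 2*I
(k(19) + 245)/(P - 468) = ((3 + 2*19) + 245)/(293/9 - 468) = ((3 + 38) + 245)/(-3919/9) = (41 + 245)*(-9/3919) = 286*(-9/3919) = -2574/3919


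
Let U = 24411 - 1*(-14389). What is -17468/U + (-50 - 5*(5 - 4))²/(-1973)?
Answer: -37958591/19138100 ≈ -1.9834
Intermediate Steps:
U = 38800 (U = 24411 + 14389 = 38800)
-17468/U + (-50 - 5*(5 - 4))²/(-1973) = -17468/38800 + (-50 - 5*(5 - 4))²/(-1973) = -17468*1/38800 + (-50 - 5*1)²*(-1/1973) = -4367/9700 + (-50 - 5)²*(-1/1973) = -4367/9700 + (-55)²*(-1/1973) = -4367/9700 + 3025*(-1/1973) = -4367/9700 - 3025/1973 = -37958591/19138100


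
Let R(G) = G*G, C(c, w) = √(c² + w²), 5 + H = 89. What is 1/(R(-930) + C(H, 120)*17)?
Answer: 24025/20779050256 - 17*√149/62337150768 ≈ 1.1529e-6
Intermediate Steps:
H = 84 (H = -5 + 89 = 84)
R(G) = G²
1/(R(-930) + C(H, 120)*17) = 1/((-930)² + √(84² + 120²)*17) = 1/(864900 + √(7056 + 14400)*17) = 1/(864900 + √21456*17) = 1/(864900 + (12*√149)*17) = 1/(864900 + 204*√149)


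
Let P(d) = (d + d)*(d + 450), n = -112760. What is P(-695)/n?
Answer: -34055/11276 ≈ -3.0201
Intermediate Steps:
P(d) = 2*d*(450 + d) (P(d) = (2*d)*(450 + d) = 2*d*(450 + d))
P(-695)/n = (2*(-695)*(450 - 695))/(-112760) = (2*(-695)*(-245))*(-1/112760) = 340550*(-1/112760) = -34055/11276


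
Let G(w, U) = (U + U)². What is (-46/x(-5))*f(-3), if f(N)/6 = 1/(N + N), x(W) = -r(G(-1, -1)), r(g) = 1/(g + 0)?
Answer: -184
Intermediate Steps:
G(w, U) = 4*U² (G(w, U) = (2*U)² = 4*U²)
r(g) = 1/g
x(W) = -¼ (x(W) = -1/(4*(-1)²) = -1/(4*1) = -1/4 = -1*¼ = -¼)
f(N) = 3/N (f(N) = 6/(N + N) = 6/((2*N)) = 6*(1/(2*N)) = 3/N)
(-46/x(-5))*f(-3) = (-46/(-¼))*(3/(-3)) = (-4*(-46))*(3*(-⅓)) = 184*(-1) = -184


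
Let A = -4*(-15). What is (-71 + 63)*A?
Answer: -480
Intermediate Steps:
A = 60
(-71 + 63)*A = (-71 + 63)*60 = -8*60 = -480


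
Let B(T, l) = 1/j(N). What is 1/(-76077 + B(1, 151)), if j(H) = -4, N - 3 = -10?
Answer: -4/304309 ≈ -1.3145e-5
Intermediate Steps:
N = -7 (N = 3 - 10 = -7)
B(T, l) = -1/4 (B(T, l) = 1/(-4) = -1/4)
1/(-76077 + B(1, 151)) = 1/(-76077 - 1/4) = 1/(-304309/4) = -4/304309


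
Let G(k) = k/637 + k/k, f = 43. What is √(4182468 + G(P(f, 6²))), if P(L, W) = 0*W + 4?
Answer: √34635025841/91 ≈ 2045.1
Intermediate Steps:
P(L, W) = 4 (P(L, W) = 0 + 4 = 4)
G(k) = 1 + k/637 (G(k) = k*(1/637) + 1 = k/637 + 1 = 1 + k/637)
√(4182468 + G(P(f, 6²))) = √(4182468 + (1 + (1/637)*4)) = √(4182468 + (1 + 4/637)) = √(4182468 + 641/637) = √(2664232757/637) = √34635025841/91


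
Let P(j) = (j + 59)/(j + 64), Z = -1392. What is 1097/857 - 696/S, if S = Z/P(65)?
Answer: 194647/110553 ≈ 1.7607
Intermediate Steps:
P(j) = (59 + j)/(64 + j)
S = -44892/31 (S = -1392*(64 + 65)/(59 + 65) = -1392/(124/129) = -1392/((1/129)*124) = -1392/124/129 = -1392*129/124 = -44892/31 ≈ -1448.1)
1097/857 - 696/S = 1097/857 - 696/(-44892/31) = 1097*(1/857) - 696*(-31/44892) = 1097/857 + 62/129 = 194647/110553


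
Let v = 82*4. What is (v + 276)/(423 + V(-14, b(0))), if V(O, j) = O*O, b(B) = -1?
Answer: 604/619 ≈ 0.97577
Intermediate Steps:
V(O, j) = O**2
v = 328
(v + 276)/(423 + V(-14, b(0))) = (328 + 276)/(423 + (-14)**2) = 604/(423 + 196) = 604/619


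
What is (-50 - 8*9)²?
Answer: 14884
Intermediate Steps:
(-50 - 8*9)² = (-50 - 72)² = (-122)² = 14884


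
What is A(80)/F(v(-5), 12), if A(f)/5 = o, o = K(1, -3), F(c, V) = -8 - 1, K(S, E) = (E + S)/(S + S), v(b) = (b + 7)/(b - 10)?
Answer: 5/9 ≈ 0.55556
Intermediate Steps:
v(b) = (7 + b)/(-10 + b)
K(S, E) = (E + S)/(2*S) (K(S, E) = (E + S)/((2*S)) = (E + S)*(1/(2*S)) = (E + S)/(2*S))
F(c, V) = -9
o = -1 (o = (½)*(-3 + 1)/1 = (½)*1*(-2) = -1)
A(f) = -5 (A(f) = 5*(-1) = -5)
A(80)/F(v(-5), 12) = -5/(-9) = -5*(-⅑) = 5/9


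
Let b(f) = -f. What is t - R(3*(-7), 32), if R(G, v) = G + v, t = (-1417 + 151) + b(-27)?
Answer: -1250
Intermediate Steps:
t = -1239 (t = (-1417 + 151) - 1*(-27) = -1266 + 27 = -1239)
t - R(3*(-7), 32) = -1239 - (3*(-7) + 32) = -1239 - (-21 + 32) = -1239 - 1*11 = -1239 - 11 = -1250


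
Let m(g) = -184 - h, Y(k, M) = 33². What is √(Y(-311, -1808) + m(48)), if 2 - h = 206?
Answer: √1109 ≈ 33.302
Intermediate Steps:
h = -204 (h = 2 - 1*206 = 2 - 206 = -204)
Y(k, M) = 1089
m(g) = 20 (m(g) = -184 - 1*(-204) = -184 + 204 = 20)
√(Y(-311, -1808) + m(48)) = √(1089 + 20) = √1109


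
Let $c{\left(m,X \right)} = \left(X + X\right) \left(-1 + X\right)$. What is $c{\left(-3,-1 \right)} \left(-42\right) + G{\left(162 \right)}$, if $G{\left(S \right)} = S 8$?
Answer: $1128$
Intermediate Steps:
$c{\left(m,X \right)} = 2 X \left(-1 + X\right)$
$G{\left(S \right)} = 8 S$
$c{\left(-3,-1 \right)} \left(-42\right) + G{\left(162 \right)} = 2 \left(-1\right) \left(-1 - 1\right) \left(-42\right) + 8 \cdot 162 = 2 \left(-1\right) \left(-2\right) \left(-42\right) + 1296 = 4 \left(-42\right) + 1296 = -168 + 1296 = 1128$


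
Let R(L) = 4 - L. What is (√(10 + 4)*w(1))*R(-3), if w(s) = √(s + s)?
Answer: 14*√7 ≈ 37.041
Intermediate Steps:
w(s) = √2*√s (w(s) = √(2*s) = √2*√s)
(√(10 + 4)*w(1))*R(-3) = (√(10 + 4)*(√2*√1))*(4 - 1*(-3)) = (√14*(√2*1))*(4 + 3) = (√14*√2)*7 = (2*√7)*7 = 14*√7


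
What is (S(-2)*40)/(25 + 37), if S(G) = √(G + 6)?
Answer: 40/31 ≈ 1.2903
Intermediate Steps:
S(G) = √(6 + G)
(S(-2)*40)/(25 + 37) = (√(6 - 2)*40)/(25 + 37) = (√4*40)/62 = (2*40)*(1/62) = 80*(1/62) = 40/31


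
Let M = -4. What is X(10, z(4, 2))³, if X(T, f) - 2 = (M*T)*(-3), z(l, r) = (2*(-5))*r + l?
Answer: 1815848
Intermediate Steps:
z(l, r) = l - 10*r (z(l, r) = -10*r + l = l - 10*r)
X(T, f) = 2 + 12*T (X(T, f) = 2 - 4*T*(-3) = 2 + 12*T)
X(10, z(4, 2))³ = (2 + 12*10)³ = (2 + 120)³ = 122³ = 1815848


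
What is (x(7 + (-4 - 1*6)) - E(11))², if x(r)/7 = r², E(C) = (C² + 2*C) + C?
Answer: 8281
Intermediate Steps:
E(C) = C² + 3*C
x(r) = 7*r²
(x(7 + (-4 - 1*6)) - E(11))² = (7*(7 + (-4 - 1*6))² - 11*(3 + 11))² = (7*(7 + (-4 - 6))² - 11*14)² = (7*(7 - 10)² - 1*154)² = (7*(-3)² - 154)² = (7*9 - 154)² = (63 - 154)² = (-91)² = 8281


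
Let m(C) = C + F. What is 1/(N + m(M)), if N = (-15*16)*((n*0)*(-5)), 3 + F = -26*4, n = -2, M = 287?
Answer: 1/180 ≈ 0.0055556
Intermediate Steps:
F = -107 (F = -3 - 26*4 = -3 - 104 = -107)
m(C) = -107 + C (m(C) = C - 107 = -107 + C)
N = 0 (N = (-15*16)*(-2*0*(-5)) = -0*(-5) = -240*0 = 0)
1/(N + m(M)) = 1/(0 + (-107 + 287)) = 1/(0 + 180) = 1/180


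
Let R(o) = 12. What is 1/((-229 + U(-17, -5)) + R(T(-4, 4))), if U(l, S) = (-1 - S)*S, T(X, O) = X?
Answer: -1/237 ≈ -0.0042194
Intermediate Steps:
U(l, S) = S*(-1 - S)
1/((-229 + U(-17, -5)) + R(T(-4, 4))) = 1/((-229 - 1*(-5)*(1 - 5)) + 12) = 1/((-229 - 1*(-5)*(-4)) + 12) = 1/((-229 - 20) + 12) = 1/(-249 + 12) = 1/(-237) = -1/237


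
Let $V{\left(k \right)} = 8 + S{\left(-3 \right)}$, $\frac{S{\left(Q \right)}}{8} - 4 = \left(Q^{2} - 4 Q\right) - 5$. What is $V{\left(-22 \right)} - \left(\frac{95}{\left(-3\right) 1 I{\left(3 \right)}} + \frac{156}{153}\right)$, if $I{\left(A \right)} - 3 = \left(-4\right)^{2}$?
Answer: $\frac{2867}{17} \approx 168.65$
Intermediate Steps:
$I{\left(A \right)} = 19$ ($I{\left(A \right)} = 3 + \left(-4\right)^{2} = 3 + 16 = 19$)
$S{\left(Q \right)} = -8 - 32 Q + 8 Q^{2}$ ($S{\left(Q \right)} = 32 + 8 \left(\left(Q^{2} - 4 Q\right) - 5\right) = 32 + 8 \left(-5 + Q^{2} - 4 Q\right) = 32 - \left(40 - 8 Q^{2} + 32 Q\right) = -8 - 32 Q + 8 Q^{2}$)
$V{\left(k \right)} = 168$ ($V{\left(k \right)} = 8 - \left(-88 - 72\right) = 8 + \left(-8 + 96 + 8 \cdot 9\right) = 8 + \left(-8 + 96 + 72\right) = 8 + 160 = 168$)
$V{\left(-22 \right)} - \left(\frac{95}{\left(-3\right) 1 I{\left(3 \right)}} + \frac{156}{153}\right) = 168 - \left(\frac{95}{\left(-3\right) 1 \cdot 19} + \frac{156}{153}\right) = 168 - \left(\frac{95}{\left(-3\right) 19} + 156 \cdot \frac{1}{153}\right) = 168 - \left(\frac{95}{-57} + \frac{52}{51}\right) = 168 - \left(95 \left(- \frac{1}{57}\right) + \frac{52}{51}\right) = 168 - \left(- \frac{5}{3} + \frac{52}{51}\right) = 168 - - \frac{11}{17} = 168 + \frac{11}{17} = \frac{2867}{17}$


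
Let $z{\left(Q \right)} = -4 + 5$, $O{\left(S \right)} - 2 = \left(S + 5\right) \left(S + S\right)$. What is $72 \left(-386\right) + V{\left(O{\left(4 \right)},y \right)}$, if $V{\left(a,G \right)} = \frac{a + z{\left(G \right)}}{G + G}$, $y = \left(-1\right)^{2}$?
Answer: $- \frac{55509}{2} \approx -27755.0$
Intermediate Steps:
$O{\left(S \right)} = 2 + 2 S \left(5 + S\right)$ ($O{\left(S \right)} = 2 + \left(S + 5\right) \left(S + S\right) = 2 + \left(5 + S\right) 2 S = 2 + 2 S \left(5 + S\right)$)
$z{\left(Q \right)} = 1$
$y = 1$
$V{\left(a,G \right)} = \frac{1 + a}{2 G}$ ($V{\left(a,G \right)} = \frac{a + 1}{G + G} = \frac{1 + a}{2 G}$)
$72 \left(-386\right) + V{\left(O{\left(4 \right)},y \right)} = 72 \left(-386\right) + \frac{1 + \left(2 + 2 \cdot 4^{2} + 10 \cdot 4\right)}{2 \cdot 1} = -27792 + \frac{1}{2} \cdot 1 \left(1 + \left(2 + 2 \cdot 16 + 40\right)\right) = -27792 + \frac{1}{2} \cdot 1 \left(1 + \left(2 + 32 + 40\right)\right) = -27792 + \frac{1}{2} \cdot 1 \left(1 + 74\right) = -27792 + \frac{1}{2} \cdot 1 \cdot 75 = -27792 + \frac{75}{2} = - \frac{55509}{2}$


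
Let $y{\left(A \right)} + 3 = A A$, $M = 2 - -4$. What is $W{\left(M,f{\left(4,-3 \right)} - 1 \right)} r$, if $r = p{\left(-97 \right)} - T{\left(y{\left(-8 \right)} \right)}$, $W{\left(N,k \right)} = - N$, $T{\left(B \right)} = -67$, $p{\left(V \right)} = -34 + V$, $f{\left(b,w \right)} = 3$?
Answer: $384$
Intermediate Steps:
$M = 6$ ($M = 2 + 4 = 6$)
$y{\left(A \right)} = -3 + A^{2}$ ($y{\left(A \right)} = -3 + A A = -3 + A^{2}$)
$r = -64$ ($r = \left(-34 - 97\right) - -67 = -131 + 67 = -64$)
$W{\left(M,f{\left(4,-3 \right)} - 1 \right)} r = \left(-1\right) 6 \left(-64\right) = \left(-6\right) \left(-64\right) = 384$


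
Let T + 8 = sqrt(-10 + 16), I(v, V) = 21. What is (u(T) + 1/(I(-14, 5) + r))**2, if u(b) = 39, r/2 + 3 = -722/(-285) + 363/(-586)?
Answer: 10443025275489/6847231504 ≈ 1525.1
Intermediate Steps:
T = -8 + sqrt(6) (T = -8 + sqrt(-10 + 16) = -8 + sqrt(6) ≈ -5.5505)
r = -9547/4395 (r = -6 + 2*(-722/(-285) + 363/(-586)) = -6 + 2*(-722*(-1/285) + 363*(-1/586)) = -6 + 2*(38/15 - 363/586) = -6 + 2*(16823/8790) = -6 + 16823/4395 = -9547/4395 ≈ -2.1722)
(u(T) + 1/(I(-14, 5) + r))**2 = (39 + 1/(21 - 9547/4395))**2 = (39 + 1/(82748/4395))**2 = (39 + 4395/82748)**2 = (3231567/82748)**2 = 10443025275489/6847231504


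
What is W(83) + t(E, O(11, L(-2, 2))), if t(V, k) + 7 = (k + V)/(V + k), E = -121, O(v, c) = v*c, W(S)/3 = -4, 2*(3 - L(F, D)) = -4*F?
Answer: -18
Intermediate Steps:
L(F, D) = 3 + 2*F (L(F, D) = 3 - (-2)*F = 3 + 2*F)
W(S) = -12 (W(S) = 3*(-4) = -12)
O(v, c) = c*v
t(V, k) = -6 (t(V, k) = -7 + (k + V)/(V + k) = -7 + (V + k)/(V + k) = -7 + 1 = -6)
W(83) + t(E, O(11, L(-2, 2))) = -12 - 6 = -18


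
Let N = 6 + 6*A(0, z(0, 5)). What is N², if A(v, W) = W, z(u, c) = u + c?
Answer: 1296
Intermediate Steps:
z(u, c) = c + u
N = 36 (N = 6 + 6*(5 + 0) = 6 + 6*5 = 6 + 30 = 36)
N² = 36² = 1296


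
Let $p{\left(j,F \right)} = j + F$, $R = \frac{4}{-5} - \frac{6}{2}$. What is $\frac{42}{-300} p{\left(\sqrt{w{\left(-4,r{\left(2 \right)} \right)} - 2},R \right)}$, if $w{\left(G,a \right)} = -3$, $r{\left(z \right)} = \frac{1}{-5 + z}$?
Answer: $\frac{133}{250} - \frac{7 i \sqrt{5}}{50} \approx 0.532 - 0.31305 i$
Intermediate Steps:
$R = - \frac{19}{5}$ ($R = 4 \left(- \frac{1}{5}\right) - 3 = - \frac{4}{5} - 3 = - \frac{19}{5} \approx -3.8$)
$p{\left(j,F \right)} = F + j$
$\frac{42}{-300} p{\left(\sqrt{w{\left(-4,r{\left(2 \right)} \right)} - 2},R \right)} = \frac{42}{-300} \left(- \frac{19}{5} + \sqrt{-3 - 2}\right) = 42 \left(- \frac{1}{300}\right) \left(- \frac{19}{5} + \sqrt{-5}\right) = - \frac{7 \left(- \frac{19}{5} + i \sqrt{5}\right)}{50} = \frac{133}{250} - \frac{7 i \sqrt{5}}{50}$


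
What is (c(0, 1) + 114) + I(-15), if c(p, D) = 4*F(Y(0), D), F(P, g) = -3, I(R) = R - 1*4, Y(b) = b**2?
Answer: 83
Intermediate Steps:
I(R) = -4 + R (I(R) = R - 4 = -4 + R)
c(p, D) = -12 (c(p, D) = 4*(-3) = -12)
(c(0, 1) + 114) + I(-15) = (-12 + 114) + (-4 - 15) = 102 - 19 = 83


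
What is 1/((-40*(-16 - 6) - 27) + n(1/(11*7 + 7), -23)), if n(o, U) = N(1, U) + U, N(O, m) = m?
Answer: 1/807 ≈ 0.0012392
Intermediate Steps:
n(o, U) = 2*U (n(o, U) = U + U = 2*U)
1/((-40*(-16 - 6) - 27) + n(1/(11*7 + 7), -23)) = 1/((-40*(-16 - 6) - 27) + 2*(-23)) = 1/((-40*(-22) - 27) - 46) = 1/((880 - 27) - 46) = 1/(853 - 46) = 1/807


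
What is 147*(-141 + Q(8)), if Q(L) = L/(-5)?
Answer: -104811/5 ≈ -20962.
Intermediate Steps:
Q(L) = -L/5 (Q(L) = L*(-⅕) = -L/5)
147*(-141 + Q(8)) = 147*(-141 - ⅕*8) = 147*(-141 - 8/5) = 147*(-713/5) = -104811/5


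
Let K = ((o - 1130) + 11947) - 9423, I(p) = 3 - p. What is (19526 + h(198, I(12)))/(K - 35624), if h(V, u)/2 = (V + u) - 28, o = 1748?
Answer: -9924/16241 ≈ -0.61105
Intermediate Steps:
h(V, u) = -56 + 2*V + 2*u (h(V, u) = 2*((V + u) - 28) = 2*(-28 + V + u) = -56 + 2*V + 2*u)
K = 3142 (K = ((1748 - 1130) + 11947) - 9423 = (618 + 11947) - 9423 = 12565 - 9423 = 3142)
(19526 + h(198, I(12)))/(K - 35624) = (19526 + (-56 + 2*198 + 2*(3 - 1*12)))/(3142 - 35624) = (19526 + (-56 + 396 + 2*(3 - 12)))/(-32482) = (19526 + (-56 + 396 + 2*(-9)))*(-1/32482) = (19526 + (-56 + 396 - 18))*(-1/32482) = (19526 + 322)*(-1/32482) = 19848*(-1/32482) = -9924/16241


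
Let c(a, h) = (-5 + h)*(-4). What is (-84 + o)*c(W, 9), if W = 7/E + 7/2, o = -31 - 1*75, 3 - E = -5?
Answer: 3040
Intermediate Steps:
E = 8 (E = 3 - 1*(-5) = 3 + 5 = 8)
o = -106 (o = -31 - 75 = -106)
W = 35/8 (W = 7/8 + 7/2 = 35/8 ≈ 4.3750)
c(a, h) = 20 - 4*h
(-84 + o)*c(W, 9) = (-84 - 106)*(20 - 4*9) = -190*(20 - 36) = -190*(-16) = 3040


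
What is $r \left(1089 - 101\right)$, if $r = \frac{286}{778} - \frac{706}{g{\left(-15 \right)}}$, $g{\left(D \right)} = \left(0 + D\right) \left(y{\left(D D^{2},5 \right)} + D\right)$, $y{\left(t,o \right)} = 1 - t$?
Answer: $\frac{7394171252}{19611435} \approx 377.03$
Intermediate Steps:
$g{\left(D \right)} = D \left(1 + D - D^{3}\right)$ ($g{\left(D \right)} = \left(0 + D\right) \left(\left(1 - D D^{2}\right) + D\right) = D \left(\left(1 - D^{3}\right) + D\right) = D \left(1 + D - D^{3}\right)$)
$r = \frac{7483979}{19611435}$ ($r = \frac{286}{778} - \frac{706}{\left(-15\right) \left(1 - 15 - \left(-15\right)^{3}\right)} = 286 \cdot \frac{1}{778} - \frac{706}{\left(-15\right) \left(1 - 15 - -3375\right)} = \frac{143}{389} - \frac{706}{\left(-15\right) \left(1 - 15 + 3375\right)} = \frac{143}{389} - \frac{706}{\left(-15\right) 3361} = \frac{143}{389} - \frac{706}{-50415} = \frac{143}{389} - - \frac{706}{50415} = \frac{143}{389} + \frac{706}{50415} = \frac{7483979}{19611435} \approx 0.38161$)
$r \left(1089 - 101\right) = \frac{7483979 \left(1089 - 101\right)}{19611435} = \frac{7483979}{19611435} \cdot 988 = \frac{7394171252}{19611435}$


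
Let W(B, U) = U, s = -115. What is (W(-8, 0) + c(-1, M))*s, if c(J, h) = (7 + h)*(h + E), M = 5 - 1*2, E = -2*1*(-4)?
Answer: -12650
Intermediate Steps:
E = 8 (E = -2*(-4) = 8)
M = 3 (M = 5 - 2 = 3)
c(J, h) = (7 + h)*(8 + h) (c(J, h) = (7 + h)*(h + 8) = (7 + h)*(8 + h))
(W(-8, 0) + c(-1, M))*s = (0 + (56 + 3² + 15*3))*(-115) = (0 + (56 + 9 + 45))*(-115) = (0 + 110)*(-115) = 110*(-115) = -12650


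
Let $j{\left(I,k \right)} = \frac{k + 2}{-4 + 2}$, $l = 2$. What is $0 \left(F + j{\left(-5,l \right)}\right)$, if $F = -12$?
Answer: $0$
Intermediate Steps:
$j{\left(I,k \right)} = -1 - \frac{k}{2}$ ($j{\left(I,k \right)} = \frac{2 + k}{-2} = \left(2 + k\right) \left(- \frac{1}{2}\right) = -1 - \frac{k}{2}$)
$0 \left(F + j{\left(-5,l \right)}\right) = 0 \left(-12 - 2\right) = 0 \left(-14\right) = 0$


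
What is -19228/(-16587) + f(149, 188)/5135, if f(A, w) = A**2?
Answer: 24578093/4482855 ≈ 5.4827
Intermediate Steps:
-19228/(-16587) + f(149, 188)/5135 = -19228/(-16587) + 149**2/5135 = -19228*(-1/16587) + 22201*(1/5135) = 1012/873 + 22201/5135 = 24578093/4482855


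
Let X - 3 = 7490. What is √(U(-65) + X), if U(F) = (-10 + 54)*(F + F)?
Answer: 3*√197 ≈ 42.107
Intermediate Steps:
X = 7493 (X = 3 + 7490 = 7493)
U(F) = 88*F (U(F) = 44*(2*F) = 88*F)
√(U(-65) + X) = √(88*(-65) + 7493) = √(-5720 + 7493) = √1773 = 3*√197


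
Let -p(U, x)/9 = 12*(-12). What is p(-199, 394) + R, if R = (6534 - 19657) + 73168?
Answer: 61341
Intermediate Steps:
R = 60045 (R = -13123 + 73168 = 60045)
p(U, x) = 1296 (p(U, x) = -108*(-12) = -9*(-144) = 1296)
p(-199, 394) + R = 1296 + 60045 = 61341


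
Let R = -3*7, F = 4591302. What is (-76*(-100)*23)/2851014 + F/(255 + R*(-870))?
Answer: 2182184075038/8802505725 ≈ 247.90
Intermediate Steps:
R = -21
(-76*(-100)*23)/2851014 + F/(255 + R*(-870)) = (-76*(-100)*23)/2851014 + 4591302/(255 - 21*(-870)) = (7600*23)*(1/2851014) + 4591302/(255 + 18270) = 174800*(1/2851014) + 4591302/18525 = 87400/1425507 + 4591302*(1/18525) = 87400/1425507 + 1530434/6175 = 2182184075038/8802505725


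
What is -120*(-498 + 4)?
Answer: 59280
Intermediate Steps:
-120*(-498 + 4) = -120*(-494) = 59280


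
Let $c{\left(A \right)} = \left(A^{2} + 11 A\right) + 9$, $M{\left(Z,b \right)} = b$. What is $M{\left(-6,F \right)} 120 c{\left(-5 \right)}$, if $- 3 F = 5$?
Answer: $4200$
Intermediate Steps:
$F = - \frac{5}{3}$ ($F = \left(- \frac{1}{3}\right) 5 = - \frac{5}{3} \approx -1.6667$)
$c{\left(A \right)} = 9 + A^{2} + 11 A$
$M{\left(-6,F \right)} 120 c{\left(-5 \right)} = \left(- \frac{5}{3}\right) 120 \left(9 + \left(-5\right)^{2} + 11 \left(-5\right)\right) = - 200 \left(9 + 25 - 55\right) = \left(-200\right) \left(-21\right) = 4200$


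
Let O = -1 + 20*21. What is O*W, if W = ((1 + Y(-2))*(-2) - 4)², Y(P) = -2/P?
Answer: 26816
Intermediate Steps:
O = 419 (O = -1 + 420 = 419)
W = 64 (W = ((1 - 2/(-2))*(-2) - 4)² = ((1 - 2*(-½))*(-2) - 4)² = ((1 + 1)*(-2) - 4)² = (2*(-2) - 4)² = (-4 - 4)² = (-8)² = 64)
O*W = 419*64 = 26816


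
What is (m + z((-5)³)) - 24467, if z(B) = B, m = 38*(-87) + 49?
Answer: -27849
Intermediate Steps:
m = -3257 (m = -3306 + 49 = -3257)
(m + z((-5)³)) - 24467 = (-3257 + (-5)³) - 24467 = (-3257 - 125) - 24467 = -3382 - 24467 = -27849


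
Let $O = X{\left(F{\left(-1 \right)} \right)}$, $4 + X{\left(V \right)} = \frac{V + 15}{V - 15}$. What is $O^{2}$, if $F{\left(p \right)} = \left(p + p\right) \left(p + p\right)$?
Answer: $\frac{3969}{121} \approx 32.802$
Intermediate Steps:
$F{\left(p \right)} = 4 p^{2}$ ($F{\left(p \right)} = 2 p 2 p = 4 p^{2}$)
$X{\left(V \right)} = -4 + \frac{15 + V}{-15 + V}$ ($X{\left(V \right)} = -4 + \frac{V + 15}{V - 15} = -4 + \frac{15 + V}{-15 + V}$)
$O = - \frac{63}{11}$ ($O = \frac{3 \left(25 - 4 \left(-1\right)^{2}\right)}{-15 + 4 \left(-1\right)^{2}} = \frac{3 \left(25 - 4 \cdot 1\right)}{-15 + 4 \cdot 1} = \frac{3 \left(25 - 4\right)}{-15 + 4} = \frac{3 \left(25 - 4\right)}{-11} = 3 \left(- \frac{1}{11}\right) 21 = - \frac{63}{11} \approx -5.7273$)
$O^{2} = \left(- \frac{63}{11}\right)^{2} = \frac{3969}{121}$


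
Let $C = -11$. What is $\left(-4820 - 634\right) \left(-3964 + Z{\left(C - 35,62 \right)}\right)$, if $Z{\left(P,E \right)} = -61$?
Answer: $21952350$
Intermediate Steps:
$\left(-4820 - 634\right) \left(-3964 + Z{\left(C - 35,62 \right)}\right) = \left(-4820 - 634\right) \left(-3964 - 61\right) = \left(-5454\right) \left(-4025\right) = 21952350$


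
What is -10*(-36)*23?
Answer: 8280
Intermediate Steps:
-10*(-36)*23 = 360*23 = 8280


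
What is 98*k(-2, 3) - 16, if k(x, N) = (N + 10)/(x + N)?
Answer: 1258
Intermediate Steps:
k(x, N) = (10 + N)/(N + x)
98*k(-2, 3) - 16 = 98*((10 + 3)/(3 - 2)) - 16 = 98*(13/1) - 16 = 98*(1*13) - 16 = 98*13 - 16 = 1274 - 16 = 1258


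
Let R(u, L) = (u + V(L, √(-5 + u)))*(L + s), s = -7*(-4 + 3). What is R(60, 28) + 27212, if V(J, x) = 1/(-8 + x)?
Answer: 263528/9 - 35*√55/9 ≈ 29252.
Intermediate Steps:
s = 7 (s = -7*(-1) = 7)
R(u, L) = (7 + L)*(u + 1/(-8 + √(-5 + u))) (R(u, L) = (u + 1/(-8 + √(-5 + u)))*(L + 7) = (u + 1/(-8 + √(-5 + u)))*(7 + L) = (7 + L)*(u + 1/(-8 + √(-5 + u))))
R(60, 28) + 27212 = (7 + 28 + 60*(-8 + √(-5 + 60))*(7 + 28))/(-8 + √(-5 + 60)) + 27212 = (7 + 28 + 60*(-8 + √55)*35)/(-8 + √55) + 27212 = (7 + 28 + (-16800 + 2100*√55))/(-8 + √55) + 27212 = (-16765 + 2100*√55)/(-8 + √55) + 27212 = 27212 + (-16765 + 2100*√55)/(-8 + √55)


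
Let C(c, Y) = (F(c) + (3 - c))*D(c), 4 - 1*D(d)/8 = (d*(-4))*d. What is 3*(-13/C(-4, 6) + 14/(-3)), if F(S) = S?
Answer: -7629/544 ≈ -14.024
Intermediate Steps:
D(d) = 32 + 32*d² (D(d) = 32 - 8*d*(-4)*d = 32 - 8*(-4*d)*d = 32 - (-32)*d² = 32 + 32*d²)
C(c, Y) = 96 + 96*c² (C(c, Y) = (c + (3 - c))*(32 + 32*c²) = 3*(32 + 32*c²) = 96 + 96*c²)
3*(-13/C(-4, 6) + 14/(-3)) = 3*(-13/(96 + 96*(-4)²) + 14/(-3)) = 3*(-13/(96 + 96*16) + 14*(-⅓)) = 3*(-13/(96 + 1536) - 14/3) = 3*(-13/1632 - 14/3) = 3*(-2543/544) = -7629/544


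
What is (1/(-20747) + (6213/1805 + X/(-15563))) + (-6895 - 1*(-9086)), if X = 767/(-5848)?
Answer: 393644069904037491/179382302269160 ≈ 2194.4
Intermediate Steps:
X = -767/5848 (X = 767*(-1/5848) = -767/5848 ≈ -0.13116)
(1/(-20747) + (6213/1805 + X/(-15563))) + (-6895 - 1*(-9086)) = (1/(-20747) + (6213/1805 - 767/5848/(-15563))) + (-6895 - 1*(-9086)) = (-1/20747 + (6213*(1/1805) - 767/5848*(-1/15563))) + (-6895 + 9086) = (-1/20747 + (327/95 + 767/91012424)) + 2191 = (-1/20747 + 29761135513/8646180280) + 2191 = 617445632307931/179382302269160 + 2191 = 393644069904037491/179382302269160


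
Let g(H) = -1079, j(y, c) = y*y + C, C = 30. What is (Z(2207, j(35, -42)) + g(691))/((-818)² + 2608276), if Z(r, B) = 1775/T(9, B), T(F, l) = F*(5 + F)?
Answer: -134179/412952400 ≈ -0.00032493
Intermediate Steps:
j(y, c) = 30 + y² (j(y, c) = y*y + 30 = y² + 30 = 30 + y²)
Z(r, B) = 1775/126 (Z(r, B) = 1775/((9*(5 + 9))) = 1775/((9*14)) = 1775/126)
(Z(2207, j(35, -42)) + g(691))/((-818)² + 2608276) = (1775/126 - 1079)/((-818)² + 2608276) = -134179/(126*(669124 + 2608276)) = -134179/126/3277400 = -134179/126*1/3277400 = -134179/412952400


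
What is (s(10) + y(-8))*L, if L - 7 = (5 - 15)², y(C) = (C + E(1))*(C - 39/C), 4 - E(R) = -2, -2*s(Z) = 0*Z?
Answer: 2675/4 ≈ 668.75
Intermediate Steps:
s(Z) = 0 (s(Z) = -0*Z = -½*0 = 0)
E(R) = 6 (E(R) = 4 - 1*(-2) = 4 + 2 = 6)
y(C) = (6 + C)*(C - 39/C) (y(C) = (C + 6)*(C - 39/C) = (6 + C)*(C - 39/C))
L = 107 (L = 7 + (5 - 15)² = 7 + (-10)² = 7 + 100 = 107)
(s(10) + y(-8))*L = (0 + (-39 + (-8)² - 234/(-8) + 6*(-8)))*107 = (0 + (-39 + 64 - 234*(-⅛) - 48))*107 = (0 + (-39 + 64 + 117/4 - 48))*107 = (0 + 25/4)*107 = (25/4)*107 = 2675/4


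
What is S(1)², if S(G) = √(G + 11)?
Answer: 12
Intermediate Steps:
S(G) = √(11 + G)
S(1)² = (√(11 + 1))² = (√12)² = (2*√3)² = 12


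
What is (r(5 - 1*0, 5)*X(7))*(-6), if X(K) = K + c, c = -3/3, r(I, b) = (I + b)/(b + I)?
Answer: -36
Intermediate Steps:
r(I, b) = 1 (r(I, b) = (I + b)/(I + b) = 1)
c = -1 (c = -3*⅓ = -1)
X(K) = -1 + K (X(K) = K - 1 = -1 + K)
(r(5 - 1*0, 5)*X(7))*(-6) = (1*(-1 + 7))*(-6) = (1*6)*(-6) = 6*(-6) = -36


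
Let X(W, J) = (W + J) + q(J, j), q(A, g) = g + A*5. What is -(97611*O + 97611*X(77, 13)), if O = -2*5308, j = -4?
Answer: 1021499115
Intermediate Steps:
O = -10616
q(A, g) = g + 5*A
X(W, J) = -4 + W + 6*J (X(W, J) = (W + J) + (-4 + 5*J) = (J + W) + (-4 + 5*J) = -4 + W + 6*J)
-(97611*O + 97611*X(77, 13)) = -97611/(1/((-4 + 77 + 6*13) - 10616)) = -97611/(1/((-4 + 77 + 78) - 10616)) = -97611/(1/(151 - 10616)) = -97611/(1/(-10465)) = -97611/(-1/10465) = -97611*(-10465) = 1021499115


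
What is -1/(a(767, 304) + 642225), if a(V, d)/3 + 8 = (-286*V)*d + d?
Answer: 1/199415031 ≈ 5.0147e-9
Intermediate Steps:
a(V, d) = -24 + 3*d - 858*V*d (a(V, d) = -24 + 3*((-286*V)*d + d) = -24 + 3*(-286*V*d + d) = -24 + 3*(d - 286*V*d) = -24 + (3*d - 858*V*d) = -24 + 3*d - 858*V*d)
-1/(a(767, 304) + 642225) = -1/((-24 + 3*304 - 858*767*304) + 642225) = -1/((-24 + 912 - 200058144) + 642225) = -1/(-200057256 + 642225) = -1/(-199415031) = -1*(-1/199415031) = 1/199415031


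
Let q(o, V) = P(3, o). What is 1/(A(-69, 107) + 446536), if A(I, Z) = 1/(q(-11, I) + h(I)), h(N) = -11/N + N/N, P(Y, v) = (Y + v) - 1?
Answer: 541/241575907 ≈ 2.2395e-6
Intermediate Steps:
P(Y, v) = -1 + Y + v
q(o, V) = 2 + o (q(o, V) = -1 + 3 + o = 2 + o)
h(N) = 1 - 11/N (h(N) = -11/N + 1 = 1 - 11/N)
A(I, Z) = 1/(-9 + (-11 + I)/I) (A(I, Z) = 1/((2 - 11) + (-11 + I)/I) = 1/(-9 + (-11 + I)/I))
1/(A(-69, 107) + 446536) = 1/(-1*(-69)/(11 + 8*(-69)) + 446536) = 1/(-1*(-69)/(11 - 552) + 446536) = 1/(-1*(-69)/(-541) + 446536) = 1/(-1*(-69)*(-1/541) + 446536) = 1/(-69/541 + 446536) = 1/(241575907/541) = 541/241575907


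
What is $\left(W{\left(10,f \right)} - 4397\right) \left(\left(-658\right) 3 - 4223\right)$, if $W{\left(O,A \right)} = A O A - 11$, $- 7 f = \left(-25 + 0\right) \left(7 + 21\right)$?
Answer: $-592383624$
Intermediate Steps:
$f = 100$ ($f = - \frac{\left(-25 + 0\right) \left(7 + 21\right)}{7} = - \frac{\left(-25\right) 28}{7} = \left(- \frac{1}{7}\right) \left(-700\right) = 100$)
$W{\left(O,A \right)} = -11 + O A^{2}$ ($W{\left(O,A \right)} = O A^{2} - 11 = -11 + O A^{2}$)
$\left(W{\left(10,f \right)} - 4397\right) \left(\left(-658\right) 3 - 4223\right) = \left(\left(-11 + 10 \cdot 100^{2}\right) - 4397\right) \left(\left(-658\right) 3 - 4223\right) = \left(\left(-11 + 10 \cdot 10000\right) - 4397\right) \left(-1974 - 4223\right) = \left(\left(-11 + 100000\right) - 4397\right) \left(-6197\right) = \left(99989 - 4397\right) \left(-6197\right) = 95592 \left(-6197\right) = -592383624$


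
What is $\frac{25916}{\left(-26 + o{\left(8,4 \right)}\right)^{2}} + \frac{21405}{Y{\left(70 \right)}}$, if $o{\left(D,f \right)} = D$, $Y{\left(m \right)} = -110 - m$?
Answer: $- \frac{12613}{324} \approx -38.929$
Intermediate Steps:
$\frac{25916}{\left(-26 + o{\left(8,4 \right)}\right)^{2}} + \frac{21405}{Y{\left(70 \right)}} = \frac{25916}{\left(-26 + 8\right)^{2}} + \frac{21405}{-110 - 70} = \frac{25916}{\left(-18\right)^{2}} + \frac{21405}{-110 - 70} = \frac{25916}{324} + \frac{21405}{-180} = 25916 \cdot \frac{1}{324} + 21405 \left(- \frac{1}{180}\right) = \frac{6479}{81} - \frac{1427}{12} = - \frac{12613}{324}$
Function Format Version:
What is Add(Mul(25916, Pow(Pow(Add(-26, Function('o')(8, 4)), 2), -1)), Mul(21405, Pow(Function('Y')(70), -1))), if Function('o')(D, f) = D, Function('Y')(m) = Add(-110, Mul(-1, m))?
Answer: Rational(-12613, 324) ≈ -38.929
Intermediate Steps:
Add(Mul(25916, Pow(Pow(Add(-26, Function('o')(8, 4)), 2), -1)), Mul(21405, Pow(Function('Y')(70), -1))) = Add(Mul(25916, Pow(Pow(Add(-26, 8), 2), -1)), Mul(21405, Pow(Add(-110, Mul(-1, 70)), -1))) = Add(Mul(25916, Pow(Pow(-18, 2), -1)), Mul(21405, Pow(Add(-110, -70), -1))) = Add(Mul(25916, Pow(324, -1)), Mul(21405, Pow(-180, -1))) = Add(Mul(25916, Rational(1, 324)), Mul(21405, Rational(-1, 180))) = Add(Rational(6479, 81), Rational(-1427, 12)) = Rational(-12613, 324)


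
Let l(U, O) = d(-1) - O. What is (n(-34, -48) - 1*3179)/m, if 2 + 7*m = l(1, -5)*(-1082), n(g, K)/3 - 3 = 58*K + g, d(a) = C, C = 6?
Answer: 10171/1488 ≈ 6.8354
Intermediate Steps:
d(a) = 6
l(U, O) = 6 - O
n(g, K) = 9 + 3*g + 174*K (n(g, K) = 9 + 3*(58*K + g) = 9 + 3*(g + 58*K) = 9 + (3*g + 174*K) = 9 + 3*g + 174*K)
m = -11904/7 (m = -2/7 + ((6 - 1*(-5))*(-1082))/7 = -2/7 + ((6 + 5)*(-1082))/7 = -2/7 + (11*(-1082))/7 = -2/7 + (⅐)*(-11902) = -2/7 - 11902/7 = -11904/7 ≈ -1700.6)
(n(-34, -48) - 1*3179)/m = ((9 + 3*(-34) + 174*(-48)) - 1*3179)/(-11904/7) = ((9 - 102 - 8352) - 3179)*(-7/11904) = (-8445 - 3179)*(-7/11904) = -11624*(-7/11904) = 10171/1488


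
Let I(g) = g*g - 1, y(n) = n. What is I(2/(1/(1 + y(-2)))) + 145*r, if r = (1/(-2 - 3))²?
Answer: 44/5 ≈ 8.8000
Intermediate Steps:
I(g) = -1 + g² (I(g) = g² - 1 = -1 + g²)
r = 1/25 (r = (1/(-5))² = (-⅕)² = 1/25 ≈ 0.040000)
I(2/(1/(1 + y(-2)))) + 145*r = (-1 + (2/(1/(1 - 2)))²) + 145*(1/25) = (-1 + (2/(1/(-1)))²) + 29/5 = (-1 + (2/(-1))²) + 29/5 = (-1 + (2*(-1))²) + 29/5 = (-1 + (-2)²) + 29/5 = (-1 + 4) + 29/5 = 3 + 29/5 = 44/5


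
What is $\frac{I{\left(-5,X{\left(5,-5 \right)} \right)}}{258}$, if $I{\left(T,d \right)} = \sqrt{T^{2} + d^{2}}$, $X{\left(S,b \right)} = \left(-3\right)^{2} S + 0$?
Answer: $\frac{5 \sqrt{82}}{258} \approx 0.17549$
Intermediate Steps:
$X{\left(S,b \right)} = 9 S$ ($X{\left(S,b \right)} = 9 S + 0 = 9 S$)
$\frac{I{\left(-5,X{\left(5,-5 \right)} \right)}}{258} = \frac{\sqrt{\left(-5\right)^{2} + \left(9 \cdot 5\right)^{2}}}{258} = \sqrt{25 + 45^{2}} \cdot \frac{1}{258} = \sqrt{25 + 2025} \cdot \frac{1}{258} = \sqrt{2050} \cdot \frac{1}{258} = 5 \sqrt{82} \cdot \frac{1}{258} = \frac{5 \sqrt{82}}{258}$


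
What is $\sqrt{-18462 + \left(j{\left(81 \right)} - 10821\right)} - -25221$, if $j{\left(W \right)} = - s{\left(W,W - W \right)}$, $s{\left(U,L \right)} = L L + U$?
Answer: $25221 + 2 i \sqrt{7341} \approx 25221.0 + 171.36 i$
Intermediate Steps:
$s{\left(U,L \right)} = U + L^{2}$ ($s{\left(U,L \right)} = L^{2} + U = U + L^{2}$)
$j{\left(W \right)} = - W$ ($j{\left(W \right)} = - (W + \left(W - W\right)^{2}) = - (W + 0^{2}) = - (W + 0) = - W$)
$\sqrt{-18462 + \left(j{\left(81 \right)} - 10821\right)} - -25221 = \sqrt{-18462 - 10902} - -25221 = \sqrt{-18462 - 10902} + 25221 = \sqrt{-29364} + 25221 = 2 i \sqrt{7341} + 25221 = 25221 + 2 i \sqrt{7341}$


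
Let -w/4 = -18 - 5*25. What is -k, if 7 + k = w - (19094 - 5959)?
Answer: 12570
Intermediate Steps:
w = 572 (w = -4*(-18 - 5*25) = -4*(-18 - 125) = -4*(-143) = 572)
k = -12570 (k = -7 + (572 - (19094 - 5959)) = -7 + (572 - 1*13135) = -7 + (572 - 13135) = -7 - 12563 = -12570)
-k = -1*(-12570) = 12570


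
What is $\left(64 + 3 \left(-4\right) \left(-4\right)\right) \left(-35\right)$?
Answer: $-3920$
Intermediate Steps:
$\left(64 + 3 \left(-4\right) \left(-4\right)\right) \left(-35\right) = \left(64 - -48\right) \left(-35\right) = \left(64 + 48\right) \left(-35\right) = 112 \left(-35\right) = -3920$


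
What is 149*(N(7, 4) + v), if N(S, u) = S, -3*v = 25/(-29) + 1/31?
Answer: 2924125/2697 ≈ 1084.2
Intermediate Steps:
v = 746/2697 (v = -(25/(-29) + 1/31)/3 = -(25*(-1/29) + 1*(1/31))/3 = -(-25/29 + 1/31)/3 = -⅓*(-746/899) = 746/2697 ≈ 0.27660)
149*(N(7, 4) + v) = 149*(7 + 746/2697) = 149*(19625/2697) = 2924125/2697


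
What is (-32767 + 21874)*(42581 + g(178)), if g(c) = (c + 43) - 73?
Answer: -465446997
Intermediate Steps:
g(c) = -30 + c (g(c) = (43 + c) - 73 = -30 + c)
(-32767 + 21874)*(42581 + g(178)) = (-32767 + 21874)*(42581 + (-30 + 178)) = -10893*(42581 + 148) = -10893*42729 = -465446997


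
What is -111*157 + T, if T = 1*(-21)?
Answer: -17448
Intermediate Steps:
T = -21
-111*157 + T = -111*157 - 21 = -17427 - 21 = -17448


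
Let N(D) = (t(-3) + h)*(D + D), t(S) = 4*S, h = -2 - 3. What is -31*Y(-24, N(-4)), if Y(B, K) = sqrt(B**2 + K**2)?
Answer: -248*sqrt(298) ≈ -4281.1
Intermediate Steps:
h = -5
N(D) = -34*D (N(D) = (4*(-3) - 5)*(D + D) = (-12 - 5)*(2*D) = -34*D)
-31*Y(-24, N(-4)) = -31*sqrt((-24)**2 + (-34*(-4))**2) = -31*sqrt(576 + 136**2) = -31*sqrt(576 + 18496) = -248*sqrt(298)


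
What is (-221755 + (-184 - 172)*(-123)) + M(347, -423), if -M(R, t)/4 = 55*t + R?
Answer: -86295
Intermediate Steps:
M(R, t) = -220*t - 4*R (M(R, t) = -4*(55*t + R) = -4*(R + 55*t) = -220*t - 4*R)
(-221755 + (-184 - 172)*(-123)) + M(347, -423) = (-221755 + (-184 - 172)*(-123)) + (-220*(-423) - 4*347) = (-221755 - 356*(-123)) + (93060 - 1388) = (-221755 + 43788) + 91672 = -177967 + 91672 = -86295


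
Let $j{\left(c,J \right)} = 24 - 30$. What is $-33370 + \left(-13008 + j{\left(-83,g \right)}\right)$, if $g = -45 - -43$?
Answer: $-46384$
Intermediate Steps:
$g = -2$ ($g = -45 + 43 = -2$)
$j{\left(c,J \right)} = -6$
$-33370 + \left(-13008 + j{\left(-83,g \right)}\right) = -33370 - 13014 = -46384$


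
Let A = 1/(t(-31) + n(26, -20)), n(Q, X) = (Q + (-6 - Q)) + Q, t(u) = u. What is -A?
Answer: 1/11 ≈ 0.090909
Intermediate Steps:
n(Q, X) = -6 + Q
A = -1/11 (A = 1/(-31 + (-6 + 26)) = 1/(-31 + 20) = 1/(-11) = -1/11 ≈ -0.090909)
-A = -1*(-1/11) = 1/11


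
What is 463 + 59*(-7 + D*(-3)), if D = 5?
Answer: -835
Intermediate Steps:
463 + 59*(-7 + D*(-3)) = 463 + 59*(-7 + 5*(-3)) = 463 + 59*(-7 - 15) = 463 + 59*(-22) = 463 - 1298 = -835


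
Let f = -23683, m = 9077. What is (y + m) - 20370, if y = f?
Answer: -34976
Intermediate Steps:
y = -23683
(y + m) - 20370 = (-23683 + 9077) - 20370 = -14606 - 20370 = -34976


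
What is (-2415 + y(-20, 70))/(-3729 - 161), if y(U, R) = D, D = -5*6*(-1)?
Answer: 477/778 ≈ 0.61311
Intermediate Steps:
D = 30 (D = -30*(-1) = 30)
y(U, R) = 30
(-2415 + y(-20, 70))/(-3729 - 161) = (-2415 + 30)/(-3729 - 161) = -2385/(-3890) = -2385*(-1/3890) = 477/778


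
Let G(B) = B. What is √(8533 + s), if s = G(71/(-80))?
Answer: 3*√379205/20 ≈ 92.369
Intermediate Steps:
s = -71/80 (s = 71/(-80) = 71*(-1/80) = -71/80 ≈ -0.88750)
√(8533 + s) = √(8533 - 71/80) = √(682569/80) = 3*√379205/20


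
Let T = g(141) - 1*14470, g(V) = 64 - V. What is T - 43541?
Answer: -58088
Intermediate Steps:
T = -14547 (T = (64 - 1*141) - 1*14470 = (64 - 141) - 14470 = -77 - 14470 = -14547)
T - 43541 = -14547 - 43541 = -58088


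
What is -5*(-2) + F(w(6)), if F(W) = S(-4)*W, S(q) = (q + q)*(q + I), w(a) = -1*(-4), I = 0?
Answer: 138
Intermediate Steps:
w(a) = 4
S(q) = 2*q² (S(q) = (q + q)*(q + 0) = (2*q)*q = 2*q²)
F(W) = 32*W (F(W) = (2*(-4)²)*W = (2*16)*W = 32*W)
-5*(-2) + F(w(6)) = -5*(-2) + 32*4 = 10 + 128 = 138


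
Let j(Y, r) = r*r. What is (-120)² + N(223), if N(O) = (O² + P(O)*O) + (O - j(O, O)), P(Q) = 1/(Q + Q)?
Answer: 29247/2 ≈ 14624.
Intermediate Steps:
j(Y, r) = r²
P(Q) = 1/(2*Q)
N(O) = ½ + O (N(O) = (O² + (1/(2*O))*O) + (O - O²) = (O² + ½) + (O - O²) = (½ + O²) + (O - O²) = ½ + O)
(-120)² + N(223) = (-120)² + (½ + 223) = 14400 + 447/2 = 29247/2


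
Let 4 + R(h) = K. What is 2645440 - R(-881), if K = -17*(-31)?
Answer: 2644917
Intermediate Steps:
K = 527
R(h) = 523 (R(h) = -4 + 527 = 523)
2645440 - R(-881) = 2645440 - 1*523 = 2645440 - 523 = 2644917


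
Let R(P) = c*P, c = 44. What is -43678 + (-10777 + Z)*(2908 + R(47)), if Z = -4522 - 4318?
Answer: -97657870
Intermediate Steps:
R(P) = 44*P
Z = -8840
-43678 + (-10777 + Z)*(2908 + R(47)) = -43678 + (-10777 - 8840)*(2908 + 44*47) = -43678 - 19617*(2908 + 2068) = -43678 - 19617*4976 = -43678 - 97614192 = -97657870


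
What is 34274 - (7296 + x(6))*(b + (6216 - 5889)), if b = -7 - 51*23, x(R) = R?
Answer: 6262880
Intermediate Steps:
b = -1180 (b = -7 - 1173 = -1180)
34274 - (7296 + x(6))*(b + (6216 - 5889)) = 34274 - (7296 + 6)*(-1180 + (6216 - 5889)) = 34274 - 7302*(-1180 + 327) = 34274 - 7302*(-853) = 34274 - 1*(-6228606) = 34274 + 6228606 = 6262880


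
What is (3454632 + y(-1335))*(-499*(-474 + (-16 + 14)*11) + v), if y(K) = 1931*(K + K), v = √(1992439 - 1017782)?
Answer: -421038459552 - 1701138*√974657 ≈ -4.2272e+11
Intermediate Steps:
v = √974657 ≈ 987.25
y(K) = 3862*K (y(K) = 1931*(2*K) = 3862*K)
(3454632 + y(-1335))*(-499*(-474 + (-16 + 14)*11) + v) = (3454632 + 3862*(-1335))*(-499*(-474 + (-16 + 14)*11) + √974657) = (3454632 - 5155770)*(-499*(-474 - 2*11) + √974657) = -1701138*(-499*(-474 - 22) + √974657) = -1701138*(-499*(-496) + √974657) = -1701138*(247504 + √974657) = -421038459552 - 1701138*√974657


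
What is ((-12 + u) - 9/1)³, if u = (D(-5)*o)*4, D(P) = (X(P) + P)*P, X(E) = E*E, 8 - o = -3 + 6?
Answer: -8254655261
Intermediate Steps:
o = 5 (o = 8 - (-3 + 6) = 8 - 1*3 = 8 - 3 = 5)
X(E) = E²
D(P) = P*(P + P²) (D(P) = (P² + P)*P = (P + P²)*P = P*(P + P²))
u = -2000 (u = (((-5)²*(1 - 5))*5)*4 = ((25*(-4))*5)*4 = -100*5*4 = -500*4 = -2000)
((-12 + u) - 9/1)³ = ((-12 - 2000) - 9/1)³ = (-2012 - 9*1)³ = (-2012 - 9)³ = (-2021)³ = -8254655261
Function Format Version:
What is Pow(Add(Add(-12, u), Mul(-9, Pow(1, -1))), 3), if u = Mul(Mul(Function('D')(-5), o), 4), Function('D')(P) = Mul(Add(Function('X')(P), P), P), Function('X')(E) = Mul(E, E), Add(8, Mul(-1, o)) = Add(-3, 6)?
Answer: -8254655261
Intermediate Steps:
o = 5 (o = Add(8, Mul(-1, Add(-3, 6))) = Add(8, Mul(-1, 3)) = Add(8, -3) = 5)
Function('X')(E) = Pow(E, 2)
Function('D')(P) = Mul(P, Add(P, Pow(P, 2))) (Function('D')(P) = Mul(Add(Pow(P, 2), P), P) = Mul(Add(P, Pow(P, 2)), P) = Mul(P, Add(P, Pow(P, 2))))
u = -2000 (u = Mul(Mul(Mul(Pow(-5, 2), Add(1, -5)), 5), 4) = Mul(Mul(Mul(25, -4), 5), 4) = Mul(Mul(-100, 5), 4) = Mul(-500, 4) = -2000)
Pow(Add(Add(-12, u), Mul(-9, Pow(1, -1))), 3) = Pow(Add(Add(-12, -2000), Mul(-9, Pow(1, -1))), 3) = Pow(Add(-2012, Mul(-9, 1)), 3) = Pow(Add(-2012, -9), 3) = Pow(-2021, 3) = -8254655261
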